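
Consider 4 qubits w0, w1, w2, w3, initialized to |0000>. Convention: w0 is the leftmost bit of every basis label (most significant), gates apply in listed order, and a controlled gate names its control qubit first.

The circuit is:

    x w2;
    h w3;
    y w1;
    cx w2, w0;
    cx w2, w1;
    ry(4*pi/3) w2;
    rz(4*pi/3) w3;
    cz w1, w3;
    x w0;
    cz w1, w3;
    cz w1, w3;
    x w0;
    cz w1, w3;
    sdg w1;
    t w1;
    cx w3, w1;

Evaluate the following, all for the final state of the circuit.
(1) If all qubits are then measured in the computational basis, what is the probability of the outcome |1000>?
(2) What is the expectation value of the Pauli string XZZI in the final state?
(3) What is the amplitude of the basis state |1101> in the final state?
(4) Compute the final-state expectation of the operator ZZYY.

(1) A full measurement returns |1000> with probability 3/8.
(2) The expectation value of XZZI is 0.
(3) The amplitude on |1101> is sqrt(6)*exp(I*pi/6)/4.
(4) The expectation value of ZZYY is 0.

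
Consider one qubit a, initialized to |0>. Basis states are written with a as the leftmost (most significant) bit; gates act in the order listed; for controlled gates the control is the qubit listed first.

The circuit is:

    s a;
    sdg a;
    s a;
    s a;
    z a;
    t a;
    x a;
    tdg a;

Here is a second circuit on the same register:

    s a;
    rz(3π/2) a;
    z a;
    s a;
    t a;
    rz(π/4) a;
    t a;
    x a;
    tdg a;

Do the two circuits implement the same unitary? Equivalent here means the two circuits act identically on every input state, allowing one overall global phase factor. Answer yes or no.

Yes, they are equivalent — the unitaries differ by at most a global phase.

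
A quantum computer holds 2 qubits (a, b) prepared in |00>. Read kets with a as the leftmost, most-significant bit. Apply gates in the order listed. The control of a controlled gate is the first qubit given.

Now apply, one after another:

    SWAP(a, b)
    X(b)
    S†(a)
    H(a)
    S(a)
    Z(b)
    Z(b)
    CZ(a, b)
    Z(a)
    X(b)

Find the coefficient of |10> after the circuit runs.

The final state's coefficient on |10> equals sqrt(2)*I/2.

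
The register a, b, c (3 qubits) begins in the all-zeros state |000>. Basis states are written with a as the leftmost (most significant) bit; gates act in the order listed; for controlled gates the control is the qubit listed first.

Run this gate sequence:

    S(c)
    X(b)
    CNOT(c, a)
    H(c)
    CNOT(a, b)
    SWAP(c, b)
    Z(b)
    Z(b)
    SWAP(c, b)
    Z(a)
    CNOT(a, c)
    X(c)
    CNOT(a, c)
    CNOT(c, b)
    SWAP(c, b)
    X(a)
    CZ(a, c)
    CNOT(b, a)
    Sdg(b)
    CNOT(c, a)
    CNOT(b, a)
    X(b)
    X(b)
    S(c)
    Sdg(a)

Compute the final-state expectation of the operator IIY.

The expectation value of IIY is 0.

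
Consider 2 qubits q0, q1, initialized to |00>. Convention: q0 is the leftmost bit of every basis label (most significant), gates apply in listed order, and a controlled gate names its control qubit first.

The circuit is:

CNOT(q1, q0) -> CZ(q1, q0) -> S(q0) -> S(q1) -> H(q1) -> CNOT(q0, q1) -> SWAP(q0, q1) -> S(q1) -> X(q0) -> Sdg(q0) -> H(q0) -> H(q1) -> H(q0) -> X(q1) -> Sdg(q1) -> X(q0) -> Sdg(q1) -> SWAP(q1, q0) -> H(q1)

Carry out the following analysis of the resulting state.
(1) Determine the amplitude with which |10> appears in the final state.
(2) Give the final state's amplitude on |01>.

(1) The amplitude on |10> is sqrt(2)*(-1 + I)/4.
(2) The final state's coefficient on |01> equals sqrt(2)*(-1 - I)/4.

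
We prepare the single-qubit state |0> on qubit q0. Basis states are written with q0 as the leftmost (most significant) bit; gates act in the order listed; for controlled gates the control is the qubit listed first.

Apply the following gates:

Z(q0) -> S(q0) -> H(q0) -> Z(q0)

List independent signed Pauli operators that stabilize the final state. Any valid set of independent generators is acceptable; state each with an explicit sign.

The final state is stabilized by the group generated by -X; other independent generating sets are equally valid.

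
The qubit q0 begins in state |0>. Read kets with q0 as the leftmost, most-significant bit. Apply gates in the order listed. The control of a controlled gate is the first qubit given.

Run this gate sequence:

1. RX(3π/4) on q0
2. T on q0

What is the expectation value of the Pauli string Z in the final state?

The observable Z averages to -sqrt(2)/2.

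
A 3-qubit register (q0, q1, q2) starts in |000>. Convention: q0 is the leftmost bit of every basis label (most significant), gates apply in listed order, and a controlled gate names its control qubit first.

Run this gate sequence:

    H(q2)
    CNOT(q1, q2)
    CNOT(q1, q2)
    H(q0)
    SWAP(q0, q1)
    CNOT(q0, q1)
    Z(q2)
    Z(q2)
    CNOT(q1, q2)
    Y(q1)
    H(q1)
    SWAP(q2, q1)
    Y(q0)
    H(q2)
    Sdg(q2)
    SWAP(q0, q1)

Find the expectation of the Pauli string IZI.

In the final state, IZI has expectation -1.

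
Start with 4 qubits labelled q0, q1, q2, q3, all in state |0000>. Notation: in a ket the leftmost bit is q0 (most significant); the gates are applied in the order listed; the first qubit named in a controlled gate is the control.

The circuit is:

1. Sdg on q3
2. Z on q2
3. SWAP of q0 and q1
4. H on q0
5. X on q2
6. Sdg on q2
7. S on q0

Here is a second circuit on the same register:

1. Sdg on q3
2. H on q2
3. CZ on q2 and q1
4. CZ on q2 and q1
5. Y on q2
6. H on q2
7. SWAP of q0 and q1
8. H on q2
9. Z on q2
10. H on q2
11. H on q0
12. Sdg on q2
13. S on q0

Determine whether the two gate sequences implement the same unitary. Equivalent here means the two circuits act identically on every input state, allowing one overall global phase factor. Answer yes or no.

No, they are not equivalent — no single phase factor reconciles the two unitaries.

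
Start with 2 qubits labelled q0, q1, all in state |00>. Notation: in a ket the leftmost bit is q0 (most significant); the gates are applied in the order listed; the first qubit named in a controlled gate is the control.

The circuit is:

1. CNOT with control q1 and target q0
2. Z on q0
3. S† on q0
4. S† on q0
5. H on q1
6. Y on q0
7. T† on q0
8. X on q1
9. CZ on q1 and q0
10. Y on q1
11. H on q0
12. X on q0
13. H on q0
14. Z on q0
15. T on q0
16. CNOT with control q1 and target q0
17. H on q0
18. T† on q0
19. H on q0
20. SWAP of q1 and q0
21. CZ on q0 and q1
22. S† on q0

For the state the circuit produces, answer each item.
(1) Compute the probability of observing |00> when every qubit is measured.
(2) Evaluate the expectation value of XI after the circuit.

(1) The probability of measuring |00> is 1/4 - sqrt(2)/8. Key observation: gates 11-14 undo each other exactly, leaving only the rest of the circuit to track.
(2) The observable XI averages to -sqrt(2)/2.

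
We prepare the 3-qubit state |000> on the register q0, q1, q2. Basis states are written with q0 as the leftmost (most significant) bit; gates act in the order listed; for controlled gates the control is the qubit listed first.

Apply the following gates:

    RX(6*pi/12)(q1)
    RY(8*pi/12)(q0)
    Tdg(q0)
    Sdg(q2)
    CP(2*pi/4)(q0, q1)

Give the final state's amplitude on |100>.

The amplitude on |100> is -sqrt(6)*exp(3*I*pi/4)/4.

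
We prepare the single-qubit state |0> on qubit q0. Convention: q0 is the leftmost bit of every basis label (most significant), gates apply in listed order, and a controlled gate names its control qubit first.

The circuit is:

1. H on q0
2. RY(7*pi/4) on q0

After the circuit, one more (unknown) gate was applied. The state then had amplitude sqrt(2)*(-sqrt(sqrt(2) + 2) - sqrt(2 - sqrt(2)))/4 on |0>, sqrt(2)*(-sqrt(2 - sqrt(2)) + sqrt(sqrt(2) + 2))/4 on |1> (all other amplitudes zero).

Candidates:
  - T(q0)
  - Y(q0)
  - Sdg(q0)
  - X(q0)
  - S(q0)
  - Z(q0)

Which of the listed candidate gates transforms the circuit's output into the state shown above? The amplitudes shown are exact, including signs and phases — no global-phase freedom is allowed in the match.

The applied gate was Z(q0).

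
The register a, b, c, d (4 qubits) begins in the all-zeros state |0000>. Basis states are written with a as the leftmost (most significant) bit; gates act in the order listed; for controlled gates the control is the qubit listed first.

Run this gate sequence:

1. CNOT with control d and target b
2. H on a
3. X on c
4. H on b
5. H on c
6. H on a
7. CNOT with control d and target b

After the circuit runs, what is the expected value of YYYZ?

The expectation value of YYYZ is 0.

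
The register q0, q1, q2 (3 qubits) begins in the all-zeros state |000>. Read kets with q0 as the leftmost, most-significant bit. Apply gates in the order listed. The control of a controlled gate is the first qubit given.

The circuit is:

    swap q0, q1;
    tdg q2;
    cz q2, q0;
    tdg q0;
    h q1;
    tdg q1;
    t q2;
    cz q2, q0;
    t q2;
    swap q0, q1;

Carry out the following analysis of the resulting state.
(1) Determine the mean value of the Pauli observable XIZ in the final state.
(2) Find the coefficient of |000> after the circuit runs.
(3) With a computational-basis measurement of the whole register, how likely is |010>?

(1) The observable XIZ averages to sqrt(2)/2.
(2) The amplitude on |000> is sqrt(2)/2.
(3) A full measurement returns |010> with probability 0.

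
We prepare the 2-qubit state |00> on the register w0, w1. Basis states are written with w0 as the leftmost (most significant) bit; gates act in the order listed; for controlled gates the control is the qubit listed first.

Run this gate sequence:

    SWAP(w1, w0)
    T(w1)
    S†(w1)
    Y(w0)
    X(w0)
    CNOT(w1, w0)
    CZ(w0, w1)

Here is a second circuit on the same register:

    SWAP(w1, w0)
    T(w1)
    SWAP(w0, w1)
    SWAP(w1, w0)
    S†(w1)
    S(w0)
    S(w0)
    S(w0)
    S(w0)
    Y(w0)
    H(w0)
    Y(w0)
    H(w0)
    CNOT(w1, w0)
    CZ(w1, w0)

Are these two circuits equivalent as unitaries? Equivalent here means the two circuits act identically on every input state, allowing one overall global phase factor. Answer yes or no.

No: there is an input state on which the two circuits produce genuinely different outputs (not merely differing by a phase).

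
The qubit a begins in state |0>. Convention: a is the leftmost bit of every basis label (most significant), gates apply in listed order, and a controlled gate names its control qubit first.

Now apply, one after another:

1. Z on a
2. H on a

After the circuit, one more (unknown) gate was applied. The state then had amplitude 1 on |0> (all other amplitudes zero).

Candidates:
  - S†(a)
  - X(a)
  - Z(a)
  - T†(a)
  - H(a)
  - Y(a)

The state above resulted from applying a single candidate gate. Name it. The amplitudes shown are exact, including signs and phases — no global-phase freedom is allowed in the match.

It was H(a) that produced the state shown.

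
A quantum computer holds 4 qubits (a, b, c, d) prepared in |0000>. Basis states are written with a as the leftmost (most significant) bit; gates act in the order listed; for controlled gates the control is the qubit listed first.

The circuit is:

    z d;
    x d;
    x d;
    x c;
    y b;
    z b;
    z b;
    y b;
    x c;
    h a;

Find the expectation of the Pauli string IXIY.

In the final state, IXIY has expectation 0. Key observation: steps 4-9 multiply out to the identity, so the circuit reduces to the remaining gates.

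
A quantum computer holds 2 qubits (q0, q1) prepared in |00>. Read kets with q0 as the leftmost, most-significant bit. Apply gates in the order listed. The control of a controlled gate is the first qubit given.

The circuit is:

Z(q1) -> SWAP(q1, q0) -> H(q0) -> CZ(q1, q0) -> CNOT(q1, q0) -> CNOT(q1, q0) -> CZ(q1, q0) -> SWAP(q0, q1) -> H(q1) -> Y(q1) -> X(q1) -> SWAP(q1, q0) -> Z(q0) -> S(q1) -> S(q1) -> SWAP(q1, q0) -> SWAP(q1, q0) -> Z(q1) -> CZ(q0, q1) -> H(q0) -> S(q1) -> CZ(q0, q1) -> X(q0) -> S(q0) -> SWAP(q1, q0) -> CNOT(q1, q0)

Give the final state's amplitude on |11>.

|11> carries amplitude -sqrt(2)/2 in the final state. Key observation: gates 4-7 undo each other exactly, leaving only the rest of the circuit to track.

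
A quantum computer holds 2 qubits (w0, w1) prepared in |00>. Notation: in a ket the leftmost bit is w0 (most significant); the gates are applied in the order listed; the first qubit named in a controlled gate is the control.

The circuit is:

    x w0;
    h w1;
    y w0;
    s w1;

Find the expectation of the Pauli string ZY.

The observable ZY averages to 1.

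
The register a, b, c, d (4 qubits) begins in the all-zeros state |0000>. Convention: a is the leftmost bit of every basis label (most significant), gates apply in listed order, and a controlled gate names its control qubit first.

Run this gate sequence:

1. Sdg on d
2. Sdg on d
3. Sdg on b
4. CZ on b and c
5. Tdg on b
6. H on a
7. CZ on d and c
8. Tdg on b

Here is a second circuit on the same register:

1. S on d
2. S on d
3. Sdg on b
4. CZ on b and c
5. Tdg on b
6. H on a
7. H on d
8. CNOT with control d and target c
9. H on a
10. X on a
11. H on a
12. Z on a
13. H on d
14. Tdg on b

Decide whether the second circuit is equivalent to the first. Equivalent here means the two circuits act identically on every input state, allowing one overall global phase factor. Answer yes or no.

No: there is an input state on which the two circuits produce genuinely different outputs (not merely differing by a phase).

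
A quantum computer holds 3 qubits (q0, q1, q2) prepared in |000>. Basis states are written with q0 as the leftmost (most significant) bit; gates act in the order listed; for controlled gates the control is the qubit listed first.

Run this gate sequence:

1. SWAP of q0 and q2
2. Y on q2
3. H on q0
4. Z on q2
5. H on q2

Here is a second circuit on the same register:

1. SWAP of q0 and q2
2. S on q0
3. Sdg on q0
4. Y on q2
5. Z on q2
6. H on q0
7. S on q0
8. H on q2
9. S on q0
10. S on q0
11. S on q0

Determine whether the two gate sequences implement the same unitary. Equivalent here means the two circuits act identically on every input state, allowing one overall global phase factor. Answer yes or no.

Yes: on every input state the two circuits agree up to one overall phase factor.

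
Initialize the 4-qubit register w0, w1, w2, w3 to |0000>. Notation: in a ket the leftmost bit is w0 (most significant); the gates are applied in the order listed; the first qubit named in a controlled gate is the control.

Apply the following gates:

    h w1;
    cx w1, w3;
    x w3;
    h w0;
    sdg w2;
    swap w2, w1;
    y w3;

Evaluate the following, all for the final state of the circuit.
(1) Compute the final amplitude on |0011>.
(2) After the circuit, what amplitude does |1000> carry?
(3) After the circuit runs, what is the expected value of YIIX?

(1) |0011> carries amplitude I/2 in the final state.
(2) The final state's coefficient on |1000> equals -I/2.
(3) In the final state, YIIX has expectation 0.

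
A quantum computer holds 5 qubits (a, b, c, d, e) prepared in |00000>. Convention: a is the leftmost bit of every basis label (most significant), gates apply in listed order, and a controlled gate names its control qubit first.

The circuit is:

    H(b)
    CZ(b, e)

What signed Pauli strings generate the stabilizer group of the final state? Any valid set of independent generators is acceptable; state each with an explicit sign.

The final state is stabilized by the group generated by +IXIII, +ZIIII, +IIZII, +IIIZI, +IIIIZ; other independent generating sets are equally valid.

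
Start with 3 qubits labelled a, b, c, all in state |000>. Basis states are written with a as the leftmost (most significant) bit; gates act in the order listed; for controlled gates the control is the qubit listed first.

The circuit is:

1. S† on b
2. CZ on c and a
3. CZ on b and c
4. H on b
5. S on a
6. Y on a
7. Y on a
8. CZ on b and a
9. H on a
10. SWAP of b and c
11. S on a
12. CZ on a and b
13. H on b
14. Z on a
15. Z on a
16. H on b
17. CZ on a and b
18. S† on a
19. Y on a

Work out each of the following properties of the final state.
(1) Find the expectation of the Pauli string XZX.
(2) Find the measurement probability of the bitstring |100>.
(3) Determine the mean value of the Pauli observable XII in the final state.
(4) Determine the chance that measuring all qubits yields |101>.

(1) The expectation value of XZX is -1. Key observation: gates 11-18 undo each other exactly, leaving only the rest of the circuit to track.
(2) Outcome |100> occurs with probability 1/4.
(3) In the final state, XII has expectation -1.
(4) A full measurement returns |101> with probability 1/4.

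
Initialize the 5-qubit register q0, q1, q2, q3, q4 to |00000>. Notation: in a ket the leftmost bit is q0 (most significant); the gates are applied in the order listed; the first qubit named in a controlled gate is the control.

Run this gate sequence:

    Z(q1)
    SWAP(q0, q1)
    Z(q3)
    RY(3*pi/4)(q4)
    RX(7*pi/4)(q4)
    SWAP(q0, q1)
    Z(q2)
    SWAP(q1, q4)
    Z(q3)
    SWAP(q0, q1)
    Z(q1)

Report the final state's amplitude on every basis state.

The final amplitudes are sqrt(2)*(-1 - I)/4 on |00000>, -(1 - I)*(sqrt(2) + 2*I)/4 on |10000>, and 0 on every other basis state.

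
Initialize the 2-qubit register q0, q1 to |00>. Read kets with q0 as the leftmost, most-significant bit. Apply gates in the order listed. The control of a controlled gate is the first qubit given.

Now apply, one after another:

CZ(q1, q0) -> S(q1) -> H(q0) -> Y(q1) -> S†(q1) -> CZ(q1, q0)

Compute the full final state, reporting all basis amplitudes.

The resulting statevector has amplitude 0 on |00>, sqrt(2)/2 on |01>, 0 on |10>, -sqrt(2)/2 on |11>.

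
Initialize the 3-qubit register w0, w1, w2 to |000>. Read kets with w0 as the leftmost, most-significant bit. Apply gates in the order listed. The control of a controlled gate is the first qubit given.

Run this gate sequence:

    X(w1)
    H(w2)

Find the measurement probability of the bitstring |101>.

The probability of measuring |101> is 0.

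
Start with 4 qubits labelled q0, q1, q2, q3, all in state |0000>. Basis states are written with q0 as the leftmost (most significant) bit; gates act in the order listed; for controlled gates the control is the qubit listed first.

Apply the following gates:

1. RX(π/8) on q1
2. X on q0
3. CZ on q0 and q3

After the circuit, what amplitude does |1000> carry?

The final state's coefficient on |1000> equals cos(pi/16).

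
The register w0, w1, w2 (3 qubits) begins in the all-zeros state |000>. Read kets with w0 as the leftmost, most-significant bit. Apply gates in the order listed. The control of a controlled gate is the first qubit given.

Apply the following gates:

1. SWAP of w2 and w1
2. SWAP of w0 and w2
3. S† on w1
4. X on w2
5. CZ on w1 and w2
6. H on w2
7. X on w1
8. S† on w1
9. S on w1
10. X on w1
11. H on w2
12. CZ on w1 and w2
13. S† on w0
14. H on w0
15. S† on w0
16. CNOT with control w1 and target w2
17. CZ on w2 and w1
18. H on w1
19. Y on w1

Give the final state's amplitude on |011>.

The amplitude on |011> is I/2. Key observation: steps 5-12 multiply out to the identity, so the circuit reduces to the remaining gates.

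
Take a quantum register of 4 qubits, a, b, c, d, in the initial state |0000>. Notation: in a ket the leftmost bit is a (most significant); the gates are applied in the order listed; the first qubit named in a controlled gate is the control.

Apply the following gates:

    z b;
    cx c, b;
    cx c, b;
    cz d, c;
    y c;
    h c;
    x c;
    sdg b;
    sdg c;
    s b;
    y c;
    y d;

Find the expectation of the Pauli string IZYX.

The expectation value of IZYX is 0. Key observation: steps 2-3 multiply out to the identity, so the circuit reduces to the remaining gates.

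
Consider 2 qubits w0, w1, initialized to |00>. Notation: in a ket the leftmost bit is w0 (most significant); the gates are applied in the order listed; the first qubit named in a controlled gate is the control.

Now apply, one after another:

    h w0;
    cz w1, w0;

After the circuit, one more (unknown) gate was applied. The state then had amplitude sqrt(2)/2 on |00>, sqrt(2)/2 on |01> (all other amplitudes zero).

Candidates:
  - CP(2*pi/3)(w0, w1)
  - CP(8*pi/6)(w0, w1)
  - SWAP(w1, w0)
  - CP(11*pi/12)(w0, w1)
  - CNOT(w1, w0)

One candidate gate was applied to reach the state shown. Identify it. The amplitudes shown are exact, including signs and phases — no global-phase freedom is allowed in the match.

It was SWAP(w1, w0) that produced the state shown.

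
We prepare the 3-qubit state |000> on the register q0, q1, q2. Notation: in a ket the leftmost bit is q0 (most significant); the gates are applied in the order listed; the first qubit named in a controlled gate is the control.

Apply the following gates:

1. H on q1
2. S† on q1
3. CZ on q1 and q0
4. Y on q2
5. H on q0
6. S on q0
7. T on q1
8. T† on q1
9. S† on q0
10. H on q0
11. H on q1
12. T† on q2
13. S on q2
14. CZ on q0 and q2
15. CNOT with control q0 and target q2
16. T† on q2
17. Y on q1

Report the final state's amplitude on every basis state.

The resulting statevector has amplitude 1/2 + I/2 on |001>, -1/2 + I/2 on |011>, and 0 on every other basis state.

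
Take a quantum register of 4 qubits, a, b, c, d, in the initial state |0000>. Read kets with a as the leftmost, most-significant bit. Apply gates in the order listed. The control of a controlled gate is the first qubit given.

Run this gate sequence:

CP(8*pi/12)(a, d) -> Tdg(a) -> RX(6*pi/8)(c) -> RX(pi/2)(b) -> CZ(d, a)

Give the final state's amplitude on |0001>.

The final state's coefficient on |0001> equals 0.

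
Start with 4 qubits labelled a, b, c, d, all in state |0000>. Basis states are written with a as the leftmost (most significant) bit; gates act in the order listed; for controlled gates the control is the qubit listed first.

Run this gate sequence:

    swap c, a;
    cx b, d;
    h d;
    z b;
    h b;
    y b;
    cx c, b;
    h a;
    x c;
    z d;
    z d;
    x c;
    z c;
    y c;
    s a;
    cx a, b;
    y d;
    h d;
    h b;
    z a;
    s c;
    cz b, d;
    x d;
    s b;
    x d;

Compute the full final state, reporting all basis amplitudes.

The final amplitudes are -sqrt(2)*I/2 on |0111>, sqrt(2)/2 on |1111>, and 0 on every other basis state. Key observation: the block from step 9 through step 12 cancels to the identity and can be dropped.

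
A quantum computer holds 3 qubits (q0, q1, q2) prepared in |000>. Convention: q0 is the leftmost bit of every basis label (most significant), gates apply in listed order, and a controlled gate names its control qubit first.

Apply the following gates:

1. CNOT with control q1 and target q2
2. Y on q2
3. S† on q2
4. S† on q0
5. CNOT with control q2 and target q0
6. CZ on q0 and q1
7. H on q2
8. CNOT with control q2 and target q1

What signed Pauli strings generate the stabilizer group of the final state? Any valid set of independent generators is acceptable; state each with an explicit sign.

The stabilizer group can be generated by -IXX, -ZII, +IZZ, among other valid generating sets.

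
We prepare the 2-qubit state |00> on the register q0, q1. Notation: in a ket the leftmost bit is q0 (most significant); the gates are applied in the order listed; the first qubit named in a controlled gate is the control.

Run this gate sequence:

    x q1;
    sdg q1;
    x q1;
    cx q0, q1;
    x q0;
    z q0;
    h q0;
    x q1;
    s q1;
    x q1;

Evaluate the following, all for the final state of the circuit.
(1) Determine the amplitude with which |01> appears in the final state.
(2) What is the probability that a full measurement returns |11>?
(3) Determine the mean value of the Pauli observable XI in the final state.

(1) |01> carries amplitude 0 in the final state.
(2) The probability of measuring |11> is 0.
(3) In the final state, XI has expectation -1.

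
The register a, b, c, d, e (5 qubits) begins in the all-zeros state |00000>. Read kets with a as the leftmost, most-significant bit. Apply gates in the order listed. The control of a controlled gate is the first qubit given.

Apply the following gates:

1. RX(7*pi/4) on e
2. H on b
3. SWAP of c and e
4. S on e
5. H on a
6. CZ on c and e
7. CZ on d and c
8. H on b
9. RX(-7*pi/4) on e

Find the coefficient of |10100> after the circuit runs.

The final state's coefficient on |10100> equals I/4.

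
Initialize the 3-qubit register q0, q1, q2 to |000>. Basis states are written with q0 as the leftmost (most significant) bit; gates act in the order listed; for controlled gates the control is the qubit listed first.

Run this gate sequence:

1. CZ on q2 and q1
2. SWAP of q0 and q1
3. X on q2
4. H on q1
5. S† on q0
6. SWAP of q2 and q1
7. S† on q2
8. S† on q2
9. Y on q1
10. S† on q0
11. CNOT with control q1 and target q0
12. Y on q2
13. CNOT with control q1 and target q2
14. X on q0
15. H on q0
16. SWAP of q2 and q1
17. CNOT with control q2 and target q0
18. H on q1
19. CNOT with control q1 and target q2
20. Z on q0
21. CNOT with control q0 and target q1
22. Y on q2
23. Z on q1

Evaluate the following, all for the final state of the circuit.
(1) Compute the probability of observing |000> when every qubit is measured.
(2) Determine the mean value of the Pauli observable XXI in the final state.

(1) Outcome |000> occurs with probability 0.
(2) The expectation value of XXI is -1.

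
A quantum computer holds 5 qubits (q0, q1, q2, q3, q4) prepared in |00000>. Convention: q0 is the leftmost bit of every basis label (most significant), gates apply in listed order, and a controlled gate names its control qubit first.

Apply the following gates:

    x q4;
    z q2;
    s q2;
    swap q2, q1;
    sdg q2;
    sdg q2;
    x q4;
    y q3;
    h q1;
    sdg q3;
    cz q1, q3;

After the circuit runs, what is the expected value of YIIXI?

The expectation value of YIIXI is 0.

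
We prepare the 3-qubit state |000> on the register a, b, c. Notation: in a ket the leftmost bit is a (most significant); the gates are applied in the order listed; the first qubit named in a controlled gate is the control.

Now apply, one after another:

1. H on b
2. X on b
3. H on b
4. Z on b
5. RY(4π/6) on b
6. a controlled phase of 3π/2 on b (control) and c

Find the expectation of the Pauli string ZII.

The expectation value of ZII is 1. Key observation: gates 1-4 undo each other exactly, leaving only the rest of the circuit to track.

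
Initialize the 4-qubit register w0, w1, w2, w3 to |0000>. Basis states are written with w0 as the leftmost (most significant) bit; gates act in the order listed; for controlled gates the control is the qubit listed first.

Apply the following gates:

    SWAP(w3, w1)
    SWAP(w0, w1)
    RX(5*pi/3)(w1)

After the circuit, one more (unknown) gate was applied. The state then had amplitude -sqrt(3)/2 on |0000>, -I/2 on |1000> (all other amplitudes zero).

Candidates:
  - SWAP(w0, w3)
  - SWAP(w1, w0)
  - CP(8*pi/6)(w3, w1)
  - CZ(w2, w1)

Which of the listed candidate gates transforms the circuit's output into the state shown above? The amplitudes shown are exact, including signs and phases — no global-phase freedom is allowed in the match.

It was SWAP(w1, w0) that produced the state shown.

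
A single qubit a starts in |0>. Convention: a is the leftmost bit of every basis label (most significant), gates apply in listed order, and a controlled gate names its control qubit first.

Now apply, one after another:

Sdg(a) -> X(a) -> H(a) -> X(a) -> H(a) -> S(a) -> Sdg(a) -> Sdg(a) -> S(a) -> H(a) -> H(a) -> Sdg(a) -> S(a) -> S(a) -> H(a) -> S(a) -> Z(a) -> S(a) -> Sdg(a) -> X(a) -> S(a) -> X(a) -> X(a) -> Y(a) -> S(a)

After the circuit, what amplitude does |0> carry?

The final state's coefficient on |0> equals -sqrt(2)*I/2. Key observation: steps 7-14 multiply out to the identity, so the circuit reduces to the remaining gates.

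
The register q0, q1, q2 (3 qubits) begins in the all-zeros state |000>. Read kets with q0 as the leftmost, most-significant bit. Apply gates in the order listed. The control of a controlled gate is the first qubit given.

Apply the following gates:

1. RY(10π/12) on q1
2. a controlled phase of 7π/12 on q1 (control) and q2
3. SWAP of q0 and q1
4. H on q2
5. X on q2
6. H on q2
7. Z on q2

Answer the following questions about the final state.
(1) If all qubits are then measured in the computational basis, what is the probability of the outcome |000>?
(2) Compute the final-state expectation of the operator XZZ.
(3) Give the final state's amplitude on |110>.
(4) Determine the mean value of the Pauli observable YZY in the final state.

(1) Outcome |000> occurs with probability 1/2 - sqrt(3)/4. Key observation: gates 4-7 undo each other exactly, leaving only the rest of the circuit to track.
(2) The observable XZZ averages to 1/2.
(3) The amplitude on |110> is 0.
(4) In the final state, YZY has expectation 0.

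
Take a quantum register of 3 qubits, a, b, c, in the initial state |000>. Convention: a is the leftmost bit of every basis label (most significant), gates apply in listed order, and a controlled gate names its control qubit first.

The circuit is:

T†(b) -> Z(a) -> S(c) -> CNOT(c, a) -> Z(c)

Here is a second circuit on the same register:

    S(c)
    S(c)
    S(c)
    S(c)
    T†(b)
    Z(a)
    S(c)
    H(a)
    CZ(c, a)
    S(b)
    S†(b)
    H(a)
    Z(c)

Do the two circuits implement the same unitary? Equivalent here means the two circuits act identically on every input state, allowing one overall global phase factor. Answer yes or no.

Yes — the two circuits implement the same unitary up to a global phase.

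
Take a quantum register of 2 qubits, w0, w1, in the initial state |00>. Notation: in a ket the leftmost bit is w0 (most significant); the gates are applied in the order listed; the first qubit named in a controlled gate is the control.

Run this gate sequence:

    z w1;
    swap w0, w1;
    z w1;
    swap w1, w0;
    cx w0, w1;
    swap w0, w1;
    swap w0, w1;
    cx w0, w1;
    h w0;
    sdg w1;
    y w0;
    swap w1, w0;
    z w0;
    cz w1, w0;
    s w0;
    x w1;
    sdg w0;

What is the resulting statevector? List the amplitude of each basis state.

After the circuit, the state carries amplitude sqrt(2)*I/2 on |00>, -sqrt(2)*I/2 on |01>, 0 on |10>, 0 on |11>. Key observation: gates 5-8 undo each other exactly, leaving only the rest of the circuit to track.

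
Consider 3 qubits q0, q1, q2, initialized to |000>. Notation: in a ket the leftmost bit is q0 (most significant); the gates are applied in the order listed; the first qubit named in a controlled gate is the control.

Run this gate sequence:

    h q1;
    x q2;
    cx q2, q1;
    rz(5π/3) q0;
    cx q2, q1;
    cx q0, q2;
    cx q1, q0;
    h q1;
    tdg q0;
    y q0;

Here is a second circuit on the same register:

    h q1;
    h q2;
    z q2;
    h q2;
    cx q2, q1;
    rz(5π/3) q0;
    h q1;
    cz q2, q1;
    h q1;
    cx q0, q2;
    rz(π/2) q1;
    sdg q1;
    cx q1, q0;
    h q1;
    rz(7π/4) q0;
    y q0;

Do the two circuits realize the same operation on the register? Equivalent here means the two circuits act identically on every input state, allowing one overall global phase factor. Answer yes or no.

Yes — the two circuits implement the same unitary up to a global phase.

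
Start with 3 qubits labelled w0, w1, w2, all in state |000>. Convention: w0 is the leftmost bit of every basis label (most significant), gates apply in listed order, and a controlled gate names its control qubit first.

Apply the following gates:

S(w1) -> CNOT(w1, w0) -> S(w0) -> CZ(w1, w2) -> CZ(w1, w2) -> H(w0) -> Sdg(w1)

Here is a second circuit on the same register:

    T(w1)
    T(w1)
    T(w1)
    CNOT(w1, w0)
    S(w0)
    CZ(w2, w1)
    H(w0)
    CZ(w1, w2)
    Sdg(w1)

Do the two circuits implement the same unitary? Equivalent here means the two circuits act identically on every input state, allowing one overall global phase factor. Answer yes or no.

No: there is an input state on which the two circuits produce genuinely different outputs (not merely differing by a phase).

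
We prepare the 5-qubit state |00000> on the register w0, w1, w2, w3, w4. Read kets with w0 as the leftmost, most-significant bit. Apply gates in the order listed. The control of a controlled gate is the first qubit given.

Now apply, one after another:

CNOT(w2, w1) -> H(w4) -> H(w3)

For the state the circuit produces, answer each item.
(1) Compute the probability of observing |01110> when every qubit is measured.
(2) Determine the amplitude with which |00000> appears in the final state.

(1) Outcome |01110> occurs with probability 0.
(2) |00000> carries amplitude 1/2 in the final state.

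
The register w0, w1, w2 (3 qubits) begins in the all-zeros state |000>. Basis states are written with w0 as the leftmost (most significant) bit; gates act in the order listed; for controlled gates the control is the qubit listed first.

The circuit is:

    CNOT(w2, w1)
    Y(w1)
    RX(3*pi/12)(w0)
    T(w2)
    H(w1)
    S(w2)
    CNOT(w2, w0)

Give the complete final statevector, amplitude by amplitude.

The final amplitudes are I*sqrt(2*sqrt(2) + 4)/4 on |000>, 0 on |001>, -I*sqrt(2*sqrt(2) + 4)/4 on |010>, 0 on |011>, sqrt(4 - 2*sqrt(2))/4 on |100>, 0 on |101>, -sqrt(4 - 2*sqrt(2))/4 on |110>, 0 on |111>.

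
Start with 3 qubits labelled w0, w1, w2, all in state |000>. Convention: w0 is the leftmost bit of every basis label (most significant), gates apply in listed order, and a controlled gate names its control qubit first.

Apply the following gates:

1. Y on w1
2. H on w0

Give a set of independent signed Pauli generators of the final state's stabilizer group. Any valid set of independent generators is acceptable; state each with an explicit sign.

The stabilizer group can be generated by +XII, -IZI, +IIZ, among other valid generating sets.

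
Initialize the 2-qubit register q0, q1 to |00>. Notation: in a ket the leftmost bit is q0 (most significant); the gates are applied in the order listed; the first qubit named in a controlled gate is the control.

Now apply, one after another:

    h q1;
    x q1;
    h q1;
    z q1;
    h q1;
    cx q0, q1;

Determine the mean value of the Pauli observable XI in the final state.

The observable XI averages to 0.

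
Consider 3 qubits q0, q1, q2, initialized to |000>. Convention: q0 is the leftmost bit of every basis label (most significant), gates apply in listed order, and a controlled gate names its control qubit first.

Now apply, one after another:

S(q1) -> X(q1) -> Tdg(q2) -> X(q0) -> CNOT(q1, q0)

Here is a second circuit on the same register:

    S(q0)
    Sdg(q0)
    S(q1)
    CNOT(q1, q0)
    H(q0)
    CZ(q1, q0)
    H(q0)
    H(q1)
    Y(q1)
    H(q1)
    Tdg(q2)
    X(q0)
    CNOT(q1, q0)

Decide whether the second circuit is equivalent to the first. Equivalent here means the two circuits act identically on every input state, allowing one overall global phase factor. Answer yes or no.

No, they are not equivalent — no single phase factor reconciles the two unitaries.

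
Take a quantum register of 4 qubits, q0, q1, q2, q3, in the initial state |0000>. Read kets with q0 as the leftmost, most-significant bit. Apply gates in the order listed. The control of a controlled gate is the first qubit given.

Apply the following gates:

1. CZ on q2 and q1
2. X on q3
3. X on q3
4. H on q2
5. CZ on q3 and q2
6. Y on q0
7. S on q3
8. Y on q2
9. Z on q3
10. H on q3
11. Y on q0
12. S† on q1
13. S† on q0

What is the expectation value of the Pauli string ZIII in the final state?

The observable ZIII averages to 1.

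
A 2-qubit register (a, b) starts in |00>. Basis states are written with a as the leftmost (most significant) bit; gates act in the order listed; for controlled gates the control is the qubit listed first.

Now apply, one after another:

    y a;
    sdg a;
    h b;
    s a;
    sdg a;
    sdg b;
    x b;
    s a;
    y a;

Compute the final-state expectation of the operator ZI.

In the final state, ZI has expectation 1.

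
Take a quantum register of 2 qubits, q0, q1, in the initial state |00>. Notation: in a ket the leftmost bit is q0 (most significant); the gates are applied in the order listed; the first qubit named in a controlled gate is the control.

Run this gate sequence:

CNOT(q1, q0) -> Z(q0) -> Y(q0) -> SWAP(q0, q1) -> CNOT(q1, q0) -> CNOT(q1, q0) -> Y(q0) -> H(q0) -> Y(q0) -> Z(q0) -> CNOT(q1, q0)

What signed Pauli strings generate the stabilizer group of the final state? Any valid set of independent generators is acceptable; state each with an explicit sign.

The stabilizer group can be generated by -XI, -IZ, among other valid generating sets.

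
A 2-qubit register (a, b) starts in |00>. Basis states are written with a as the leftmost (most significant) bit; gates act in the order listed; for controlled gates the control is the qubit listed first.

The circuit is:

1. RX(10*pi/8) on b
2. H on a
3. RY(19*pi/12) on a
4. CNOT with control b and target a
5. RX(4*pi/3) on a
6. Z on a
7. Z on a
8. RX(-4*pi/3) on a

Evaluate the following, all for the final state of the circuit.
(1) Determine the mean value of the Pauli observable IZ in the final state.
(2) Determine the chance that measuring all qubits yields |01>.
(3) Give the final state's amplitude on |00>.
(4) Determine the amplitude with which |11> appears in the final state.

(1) The expectation value of IZ is -sqrt(2)/2.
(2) The probability of measuring |01> is -sqrt(6)/16 - sqrt(3)/16 + sqrt(2)/16 + 3/16.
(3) The amplitude on |00> is -sqrt(2)/8 + 1/4 + sqrt(6)/8.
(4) |11> carries amplitude I*(sqrt(2) + sqrt(6) + 2*sqrt(3))/8 in the final state.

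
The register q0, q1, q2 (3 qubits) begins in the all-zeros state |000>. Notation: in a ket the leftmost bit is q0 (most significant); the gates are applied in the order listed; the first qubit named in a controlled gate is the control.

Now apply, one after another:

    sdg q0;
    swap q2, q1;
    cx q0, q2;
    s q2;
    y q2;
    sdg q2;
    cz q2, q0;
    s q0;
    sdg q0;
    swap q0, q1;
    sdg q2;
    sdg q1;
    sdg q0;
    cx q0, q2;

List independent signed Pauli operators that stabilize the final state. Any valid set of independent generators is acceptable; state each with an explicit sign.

The final state is stabilized by the group generated by +ZII, +IZI, -IIZ; other independent generating sets are equally valid. Key observation: steps 8-9 multiply out to the identity, so the circuit reduces to the remaining gates.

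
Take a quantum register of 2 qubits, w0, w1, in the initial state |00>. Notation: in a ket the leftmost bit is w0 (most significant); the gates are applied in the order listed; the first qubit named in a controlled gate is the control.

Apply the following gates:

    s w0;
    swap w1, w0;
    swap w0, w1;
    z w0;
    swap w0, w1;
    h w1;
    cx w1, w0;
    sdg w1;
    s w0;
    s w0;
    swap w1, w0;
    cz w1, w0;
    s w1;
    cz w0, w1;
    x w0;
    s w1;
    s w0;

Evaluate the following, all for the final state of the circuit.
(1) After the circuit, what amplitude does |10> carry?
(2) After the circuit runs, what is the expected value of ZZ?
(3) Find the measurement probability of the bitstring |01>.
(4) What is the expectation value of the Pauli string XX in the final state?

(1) The amplitude on |10> is sqrt(2)*I/2.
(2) The observable ZZ averages to -1.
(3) A full measurement returns |01> with probability 1/2.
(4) The expectation value of XX is -1.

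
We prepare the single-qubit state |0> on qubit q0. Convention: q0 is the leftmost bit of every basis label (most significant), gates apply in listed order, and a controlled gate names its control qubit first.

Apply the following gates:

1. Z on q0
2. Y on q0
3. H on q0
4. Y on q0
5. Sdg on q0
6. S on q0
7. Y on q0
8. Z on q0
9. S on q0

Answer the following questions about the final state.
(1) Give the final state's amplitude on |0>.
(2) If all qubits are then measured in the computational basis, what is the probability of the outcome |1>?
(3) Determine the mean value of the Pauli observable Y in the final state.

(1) The final state's coefficient on |0> equals sqrt(2)*I/2. Key observation: gates 4-7 undo each other exactly, leaving only the rest of the circuit to track.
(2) A full measurement returns |1> with probability 1/2.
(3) In the final state, Y has expectation 1.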